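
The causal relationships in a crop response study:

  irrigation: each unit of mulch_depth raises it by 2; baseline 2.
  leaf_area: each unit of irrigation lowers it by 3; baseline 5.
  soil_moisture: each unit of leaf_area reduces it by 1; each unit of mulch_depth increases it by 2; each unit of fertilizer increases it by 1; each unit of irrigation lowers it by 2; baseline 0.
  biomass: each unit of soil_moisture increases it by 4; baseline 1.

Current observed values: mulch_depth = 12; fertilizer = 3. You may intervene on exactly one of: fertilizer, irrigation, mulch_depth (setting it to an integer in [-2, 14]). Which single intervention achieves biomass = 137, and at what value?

Intervening on fertilizer: biomass = 4*fertilizer + 181. Reaching 137 requires fertilizer = -11, outside [-2, 14].
Intervening on irrigation: with other inputs at their observed values, biomass = 4*irrigation + 89. Solving for 137 gives irrigation = 12, within [-2, 14].
Intervening on mulch_depth: biomass = 16*mulch_depth + 1. Reaching 137 requires mulch_depth = 17/2, not an integer.

set irrigation = 12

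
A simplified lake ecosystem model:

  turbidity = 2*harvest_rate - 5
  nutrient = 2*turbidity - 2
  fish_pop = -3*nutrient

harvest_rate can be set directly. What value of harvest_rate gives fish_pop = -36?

Substituting into the nutrient equation gives nutrient = 4*harvest_rate - 12.
So fish_pop = -12*harvest_rate + 36.
Solve -12*harvest_rate + 36 = -36: harvest_rate = (-36 - 36) / -12 = 6.

harvest_rate = 6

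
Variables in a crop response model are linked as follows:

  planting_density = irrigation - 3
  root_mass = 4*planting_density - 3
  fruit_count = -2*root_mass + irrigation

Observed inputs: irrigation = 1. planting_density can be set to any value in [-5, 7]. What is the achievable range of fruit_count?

Intervening on planting_density fixes its value directly, overriding its dependence on irrigation.
Substituting into the fruit_count equation gives fruit_count = -8*planting_density + 7.
Linear in planting_density, so extremes are at the endpoints: planting_density = -5 gives fruit_count = 47; planting_density = 7 gives fruit_count = -49.

-49 to 47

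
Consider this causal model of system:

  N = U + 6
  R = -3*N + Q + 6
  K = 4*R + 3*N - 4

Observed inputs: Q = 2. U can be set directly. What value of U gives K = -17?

U = -1

Substituting into the R equation gives R = -3*U - 10.
This gives K = -9*U - 26.
Solve -9*U - 26 = -17: U = (-17 + 26) / -9 = -1.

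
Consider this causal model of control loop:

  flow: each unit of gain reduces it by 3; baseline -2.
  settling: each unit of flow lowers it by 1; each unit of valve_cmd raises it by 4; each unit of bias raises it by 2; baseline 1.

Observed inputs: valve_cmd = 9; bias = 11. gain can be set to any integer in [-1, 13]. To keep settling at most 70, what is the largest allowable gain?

Substituting into the settling equation gives settling = 3*gain + 61.
Require 3*gain + 61 ≤ 70, so gain ≤ 3.
The largest integer in [-1, 13] satisfying this is 3.

gain = 3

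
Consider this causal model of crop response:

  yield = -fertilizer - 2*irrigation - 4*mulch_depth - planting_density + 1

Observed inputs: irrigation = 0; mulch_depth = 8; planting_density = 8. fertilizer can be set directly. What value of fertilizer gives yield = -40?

fertilizer = 1

Substituting into the yield equation gives yield = -fertilizer - 39.
Solve -fertilizer - 39 = -40: fertilizer = (-40 + 39) / -1 = 1.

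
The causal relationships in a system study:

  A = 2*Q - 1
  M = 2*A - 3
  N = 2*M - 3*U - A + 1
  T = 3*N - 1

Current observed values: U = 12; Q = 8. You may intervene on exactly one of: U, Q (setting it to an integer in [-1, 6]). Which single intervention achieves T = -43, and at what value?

Intervening on U: T = -9*U + 119. Reaching -43 requires U = 18, outside [-1, 6].
Intervening on Q: with other inputs at their observed values, T = 18*Q - 133. Solving for -43 gives Q = 5, within [-1, 6].

set Q = 5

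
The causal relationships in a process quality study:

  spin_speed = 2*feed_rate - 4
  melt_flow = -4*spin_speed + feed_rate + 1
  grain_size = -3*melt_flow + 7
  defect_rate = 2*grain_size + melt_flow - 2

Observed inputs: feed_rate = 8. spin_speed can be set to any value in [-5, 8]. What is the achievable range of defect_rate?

-133 to 127

Intervening on spin_speed fixes its value directly, overriding its dependence on feed_rate.
Substituting into the melt_flow equation gives melt_flow = -4*spin_speed + 9.
This gives grain_size = 12*spin_speed - 20.
This gives defect_rate = 20*spin_speed - 33.
Linear in spin_speed, so extremes are at the endpoints: spin_speed = -5 gives defect_rate = -133; spin_speed = 8 gives defect_rate = 127.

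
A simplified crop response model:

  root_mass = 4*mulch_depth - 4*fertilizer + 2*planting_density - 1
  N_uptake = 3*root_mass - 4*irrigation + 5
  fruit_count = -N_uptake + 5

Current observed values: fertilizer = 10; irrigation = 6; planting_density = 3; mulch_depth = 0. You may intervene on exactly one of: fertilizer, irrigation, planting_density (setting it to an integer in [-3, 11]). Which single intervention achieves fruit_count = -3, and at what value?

set fertilizer = -1

Intervening on fertilizer: with other inputs at their observed values, fruit_count = 12*fertilizer + 9. Solving for -3 gives fertilizer = -1, within [-3, 11].
Intervening on irrigation: fruit_count = 4*irrigation + 105. Reaching -3 requires irrigation = -27, outside [-3, 11].
Intervening on planting_density: fruit_count = -6*planting_density + 147. Reaching -3 requires planting_density = 25, outside [-3, 11].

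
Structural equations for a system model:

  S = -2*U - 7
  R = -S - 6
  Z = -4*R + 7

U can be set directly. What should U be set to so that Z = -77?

Substituting into the R equation gives R = 2*U + 1.
Substituting into the Z equation gives Z = -8*U + 3.
Solve -8*U + 3 = -77: U = (-77 - 3) / -8 = 10.

U = 10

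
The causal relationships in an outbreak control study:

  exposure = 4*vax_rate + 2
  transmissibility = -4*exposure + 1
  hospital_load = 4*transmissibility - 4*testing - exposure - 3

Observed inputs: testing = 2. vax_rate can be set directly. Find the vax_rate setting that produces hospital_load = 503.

Substituting into the transmissibility equation gives transmissibility = -16*vax_rate - 7.
Substituting into the hospital_load equation gives hospital_load = -68*vax_rate - 41.
Solve -68*vax_rate - 41 = 503: vax_rate = (503 + 41) / -68 = -8.

vax_rate = -8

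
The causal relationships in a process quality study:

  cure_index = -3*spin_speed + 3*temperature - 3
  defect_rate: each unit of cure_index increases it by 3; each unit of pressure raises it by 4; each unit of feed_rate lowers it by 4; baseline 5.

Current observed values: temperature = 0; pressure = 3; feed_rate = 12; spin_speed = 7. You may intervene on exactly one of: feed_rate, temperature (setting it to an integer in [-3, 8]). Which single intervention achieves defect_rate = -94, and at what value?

Intervening on feed_rate: defect_rate = -4*feed_rate - 55. Reaching -94 requires feed_rate = 39/4, not an integer.
Intervening on temperature: with other inputs at their observed values, defect_rate = 9*temperature - 103. Solving for -94 gives temperature = 1, within [-3, 8].

set temperature = 1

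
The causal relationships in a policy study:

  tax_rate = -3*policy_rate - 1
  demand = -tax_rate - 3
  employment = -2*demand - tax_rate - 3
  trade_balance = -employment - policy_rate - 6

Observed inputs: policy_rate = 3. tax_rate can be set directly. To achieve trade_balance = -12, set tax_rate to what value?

tax_rate = 0

Intervening on tax_rate fixes its value directly, overriding its dependence on policy_rate.
Substituting into the employment equation gives employment = tax_rate + 3.
Substituting into the trade_balance equation gives trade_balance = -tax_rate - 12.
Solve -tax_rate - 12 = -12: tax_rate = (-12 + 12) / -1 = 0.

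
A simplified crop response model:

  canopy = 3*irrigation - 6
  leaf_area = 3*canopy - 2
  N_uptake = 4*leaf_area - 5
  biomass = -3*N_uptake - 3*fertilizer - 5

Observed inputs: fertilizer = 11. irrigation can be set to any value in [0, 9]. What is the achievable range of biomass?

-755 to 217

Substituting into the leaf_area equation gives leaf_area = 9*irrigation - 20.
Substituting into the N_uptake equation gives N_uptake = 36*irrigation - 85.
This gives biomass = -108*irrigation + 217.
Linear in irrigation, so extremes are at the endpoints: irrigation = 0 gives biomass = 217; irrigation = 9 gives biomass = -755.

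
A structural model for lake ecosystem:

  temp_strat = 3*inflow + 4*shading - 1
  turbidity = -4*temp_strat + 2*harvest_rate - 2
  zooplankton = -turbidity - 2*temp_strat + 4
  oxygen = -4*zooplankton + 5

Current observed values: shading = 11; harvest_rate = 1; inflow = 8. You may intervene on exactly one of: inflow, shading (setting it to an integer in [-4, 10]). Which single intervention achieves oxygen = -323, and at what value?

Intervening on inflow: oxygen = -24*inflow - 355. Reaching -323 requires inflow = -4/3, not an integer.
Intervening on shading: with other inputs at their observed values, oxygen = -32*shading - 195. Solving for -323 gives shading = 4, within [-4, 10].

set shading = 4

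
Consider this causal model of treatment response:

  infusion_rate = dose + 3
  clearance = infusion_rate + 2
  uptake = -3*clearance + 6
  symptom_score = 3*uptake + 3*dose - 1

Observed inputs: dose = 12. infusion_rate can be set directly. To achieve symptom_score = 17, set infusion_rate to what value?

infusion_rate = 2

Intervening on infusion_rate fixes its value directly, overriding its dependence on dose.
Substituting into the uptake equation gives uptake = -3*infusion_rate.
Substituting into the symptom_score equation gives symptom_score = -9*infusion_rate + 35.
Solve -9*infusion_rate + 35 = 17: infusion_rate = (17 - 35) / -9 = 2.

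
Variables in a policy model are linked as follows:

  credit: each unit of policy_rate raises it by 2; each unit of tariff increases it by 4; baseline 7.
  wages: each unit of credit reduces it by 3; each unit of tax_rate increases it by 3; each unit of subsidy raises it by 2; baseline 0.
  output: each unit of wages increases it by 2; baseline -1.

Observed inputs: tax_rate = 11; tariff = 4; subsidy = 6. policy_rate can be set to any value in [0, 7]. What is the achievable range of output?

Substituting into the credit equation gives credit = 2*policy_rate + 23.
Substituting into the wages equation gives wages = -6*policy_rate - 24.
So output = -12*policy_rate - 49.
Linear in policy_rate, so extremes are at the endpoints: policy_rate = 0 gives output = -49; policy_rate = 7 gives output = -133.

-133 to -49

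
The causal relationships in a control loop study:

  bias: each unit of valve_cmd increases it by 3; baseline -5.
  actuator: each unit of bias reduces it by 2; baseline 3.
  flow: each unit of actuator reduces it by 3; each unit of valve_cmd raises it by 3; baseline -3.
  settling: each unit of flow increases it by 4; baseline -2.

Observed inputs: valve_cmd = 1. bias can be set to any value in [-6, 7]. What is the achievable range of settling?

-182 to 130

Intervening on bias fixes its value directly, overriding its dependence on valve_cmd.
Substituting into the flow equation gives flow = 6*bias - 9.
Substituting into the settling equation gives settling = 24*bias - 38.
Linear in bias, so extremes are at the endpoints: bias = -6 gives settling = -182; bias = 7 gives settling = 130.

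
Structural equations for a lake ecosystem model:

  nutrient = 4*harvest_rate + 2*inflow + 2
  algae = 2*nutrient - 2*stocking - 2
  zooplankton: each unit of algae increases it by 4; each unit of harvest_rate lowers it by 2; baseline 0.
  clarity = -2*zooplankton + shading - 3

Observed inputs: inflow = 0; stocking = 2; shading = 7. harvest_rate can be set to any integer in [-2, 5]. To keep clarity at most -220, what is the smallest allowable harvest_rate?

Substituting into the nutrient equation gives nutrient = 4*harvest_rate + 2.
This gives algae = 8*harvest_rate - 2.
So zooplankton = 30*harvest_rate - 8.
Substituting into the clarity equation gives clarity = -60*harvest_rate + 20.
Require -60*harvest_rate + 20 ≤ -220, so harvest_rate ≥ 4.
The smallest integer in [-2, 5] satisfying this is 4.

harvest_rate = 4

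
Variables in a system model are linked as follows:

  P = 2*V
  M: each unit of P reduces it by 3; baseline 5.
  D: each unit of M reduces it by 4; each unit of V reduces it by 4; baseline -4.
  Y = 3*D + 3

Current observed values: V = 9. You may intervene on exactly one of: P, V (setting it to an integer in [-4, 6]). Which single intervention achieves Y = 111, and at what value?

Intervening on P: Y = 36*P - 177. Reaching 111 requires P = 8, outside [-4, 6].
Intervening on V: with other inputs at their observed values, Y = 60*V - 69. Solving for 111 gives V = 3, within [-4, 6].

set V = 3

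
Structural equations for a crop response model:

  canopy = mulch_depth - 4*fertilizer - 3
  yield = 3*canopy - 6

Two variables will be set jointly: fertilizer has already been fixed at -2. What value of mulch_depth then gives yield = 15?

With fertilizer held at -2:
Substituting into the canopy equation gives canopy = mulch_depth + 5.
This gives yield = 3*mulch_depth + 9.
Solve 3*mulch_depth + 9 = 15: mulch_depth = (15 - 9) / 3 = 2.

mulch_depth = 2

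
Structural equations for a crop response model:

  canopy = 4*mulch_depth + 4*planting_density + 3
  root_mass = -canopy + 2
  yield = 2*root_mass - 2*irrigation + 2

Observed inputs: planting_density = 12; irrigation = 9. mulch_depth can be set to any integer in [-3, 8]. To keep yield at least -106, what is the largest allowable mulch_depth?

mulch_depth = -1

Substituting into the canopy equation gives canopy = 4*mulch_depth + 51.
This gives root_mass = -4*mulch_depth - 49.
Substituting into the yield equation gives yield = -8*mulch_depth - 114.
Require -8*mulch_depth - 114 ≥ -106, so mulch_depth ≤ -1.
The largest integer in [-3, 8] satisfying this is -1.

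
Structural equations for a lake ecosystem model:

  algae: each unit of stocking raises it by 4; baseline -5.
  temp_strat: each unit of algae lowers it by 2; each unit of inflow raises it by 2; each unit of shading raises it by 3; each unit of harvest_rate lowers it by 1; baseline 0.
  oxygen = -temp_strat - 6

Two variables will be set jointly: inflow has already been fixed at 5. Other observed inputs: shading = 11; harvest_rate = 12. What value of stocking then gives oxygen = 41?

With inflow held at 5:
Substituting into the temp_strat equation gives temp_strat = -8*stocking + 41.
Substituting into the oxygen equation gives oxygen = 8*stocking - 47.
Solve 8*stocking - 47 = 41: stocking = (41 + 47) / 8 = 11.

stocking = 11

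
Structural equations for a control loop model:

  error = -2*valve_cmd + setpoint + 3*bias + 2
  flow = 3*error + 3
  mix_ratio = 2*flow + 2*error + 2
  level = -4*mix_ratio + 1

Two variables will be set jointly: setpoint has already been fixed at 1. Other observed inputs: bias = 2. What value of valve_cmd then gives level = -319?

valve_cmd = 0

With setpoint held at 1:
Substituting into the error equation gives error = -2*valve_cmd + 9.
Substituting into the flow equation gives flow = -6*valve_cmd + 30.
Substituting into the mix_ratio equation gives mix_ratio = -16*valve_cmd + 80.
So level = 64*valve_cmd - 319.
Solve 64*valve_cmd - 319 = -319: valve_cmd = (-319 + 319) / 64 = 0.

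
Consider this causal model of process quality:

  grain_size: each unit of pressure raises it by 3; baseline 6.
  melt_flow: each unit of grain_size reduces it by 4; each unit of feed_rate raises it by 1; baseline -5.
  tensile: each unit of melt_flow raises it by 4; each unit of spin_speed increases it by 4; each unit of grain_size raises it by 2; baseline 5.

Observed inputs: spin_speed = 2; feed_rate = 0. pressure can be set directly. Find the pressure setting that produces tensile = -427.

pressure = 8

Substituting into the melt_flow equation gives melt_flow = -12*pressure - 29.
tensile becomes -42*pressure - 91.
Solve -42*pressure - 91 = -427: pressure = (-427 + 91) / -42 = 8.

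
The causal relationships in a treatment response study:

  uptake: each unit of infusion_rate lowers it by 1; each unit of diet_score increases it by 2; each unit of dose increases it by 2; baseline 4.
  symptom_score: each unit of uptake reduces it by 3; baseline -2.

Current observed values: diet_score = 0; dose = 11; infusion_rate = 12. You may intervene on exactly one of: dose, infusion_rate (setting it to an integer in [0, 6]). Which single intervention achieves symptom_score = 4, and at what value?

set dose = 3

Intervening on dose: with other inputs at their observed values, symptom_score = -6*dose + 22. Solving for 4 gives dose = 3, within [0, 6].
Intervening on infusion_rate: symptom_score = 3*infusion_rate - 80. Reaching 4 requires infusion_rate = 28, outside [0, 6].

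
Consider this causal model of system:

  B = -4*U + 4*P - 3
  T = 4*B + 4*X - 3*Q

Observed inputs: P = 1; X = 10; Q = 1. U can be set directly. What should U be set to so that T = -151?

Substituting into the B equation gives B = -4*U + 1.
This gives T = -16*U + 41.
Solve -16*U + 41 = -151: U = (-151 - 41) / -16 = 12.

U = 12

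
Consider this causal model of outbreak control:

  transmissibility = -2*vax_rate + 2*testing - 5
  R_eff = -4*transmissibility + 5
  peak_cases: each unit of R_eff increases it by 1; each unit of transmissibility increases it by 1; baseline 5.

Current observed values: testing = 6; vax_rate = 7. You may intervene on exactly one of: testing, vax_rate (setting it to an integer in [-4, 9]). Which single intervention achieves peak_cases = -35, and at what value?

set vax_rate = -4

Intervening on testing: peak_cases = -6*testing + 67. Reaching -35 requires testing = 17, outside [-4, 9].
Intervening on vax_rate: with other inputs at their observed values, peak_cases = 6*vax_rate - 11. Solving for -35 gives vax_rate = -4, within [-4, 9].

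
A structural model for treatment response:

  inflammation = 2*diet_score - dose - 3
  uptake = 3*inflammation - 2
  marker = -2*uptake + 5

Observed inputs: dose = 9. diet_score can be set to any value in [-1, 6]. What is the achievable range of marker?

9 to 93

Substituting into the inflammation equation gives inflammation = 2*diet_score - 12.
uptake becomes 6*diet_score - 38.
Substituting into the marker equation gives marker = -12*diet_score + 81.
Linear in diet_score, so extremes are at the endpoints: diet_score = -1 gives marker = 93; diet_score = 6 gives marker = 9.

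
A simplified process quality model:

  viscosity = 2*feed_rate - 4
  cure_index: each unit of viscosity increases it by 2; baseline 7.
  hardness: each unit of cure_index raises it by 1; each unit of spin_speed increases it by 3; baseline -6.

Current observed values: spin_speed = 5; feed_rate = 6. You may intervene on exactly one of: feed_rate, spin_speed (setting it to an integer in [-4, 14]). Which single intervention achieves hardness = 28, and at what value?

Intervening on feed_rate: with other inputs at their observed values, hardness = 4*feed_rate + 8. Solving for 28 gives feed_rate = 5, within [-4, 14].
Intervening on spin_speed: hardness = 3*spin_speed + 17. Reaching 28 requires spin_speed = 11/3, not an integer.

set feed_rate = 5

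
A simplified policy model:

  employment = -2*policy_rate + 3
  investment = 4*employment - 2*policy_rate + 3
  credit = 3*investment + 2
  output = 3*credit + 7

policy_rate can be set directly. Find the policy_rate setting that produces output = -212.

policy_rate = 4

Substituting into the investment equation gives investment = -10*policy_rate + 15.
Substituting into the credit equation gives credit = -30*policy_rate + 47.
Substituting into the output equation gives output = -90*policy_rate + 148.
Solve -90*policy_rate + 148 = -212: policy_rate = (-212 - 148) / -90 = 4.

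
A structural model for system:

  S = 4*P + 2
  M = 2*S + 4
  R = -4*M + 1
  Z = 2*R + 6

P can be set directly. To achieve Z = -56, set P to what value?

P = 0

Substituting into the M equation gives M = 8*P + 8.
So R = -32*P - 31.
Substituting into the Z equation gives Z = -64*P - 56.
Solve -64*P - 56 = -56: P = (-56 + 56) / -64 = 0.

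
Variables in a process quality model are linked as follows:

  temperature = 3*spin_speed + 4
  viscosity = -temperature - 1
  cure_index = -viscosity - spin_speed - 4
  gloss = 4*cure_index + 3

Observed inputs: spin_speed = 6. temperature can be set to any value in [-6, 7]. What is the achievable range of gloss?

Intervening on temperature fixes its value directly, overriding its dependence on spin_speed.
Substituting into the cure_index equation gives cure_index = temperature - 9.
gloss becomes 4*temperature - 33.
Linear in temperature, so extremes are at the endpoints: temperature = -6 gives gloss = -57; temperature = 7 gives gloss = -5.

-57 to -5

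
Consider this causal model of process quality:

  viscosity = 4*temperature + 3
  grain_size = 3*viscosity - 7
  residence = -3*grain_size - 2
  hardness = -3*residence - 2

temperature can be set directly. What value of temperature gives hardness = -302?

Substituting into the grain_size equation gives grain_size = 12*temperature + 2.
So residence = -36*temperature - 8.
This gives hardness = 108*temperature + 22.
Solve 108*temperature + 22 = -302: temperature = (-302 - 22) / 108 = -3.

temperature = -3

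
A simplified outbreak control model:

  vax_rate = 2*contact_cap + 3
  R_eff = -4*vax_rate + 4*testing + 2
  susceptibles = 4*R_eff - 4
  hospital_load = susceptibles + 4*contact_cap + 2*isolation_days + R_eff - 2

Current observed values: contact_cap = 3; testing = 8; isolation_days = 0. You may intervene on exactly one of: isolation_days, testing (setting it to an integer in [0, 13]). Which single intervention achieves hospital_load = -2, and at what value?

Intervening on isolation_days: with other inputs at their observed values, hospital_load = 2*isolation_days - 4. Solving for -2 gives isolation_days = 1, within [0, 13].
Intervening on testing: hospital_load = 20*testing - 164. Reaching -2 requires testing = 81/10, not an integer.

set isolation_days = 1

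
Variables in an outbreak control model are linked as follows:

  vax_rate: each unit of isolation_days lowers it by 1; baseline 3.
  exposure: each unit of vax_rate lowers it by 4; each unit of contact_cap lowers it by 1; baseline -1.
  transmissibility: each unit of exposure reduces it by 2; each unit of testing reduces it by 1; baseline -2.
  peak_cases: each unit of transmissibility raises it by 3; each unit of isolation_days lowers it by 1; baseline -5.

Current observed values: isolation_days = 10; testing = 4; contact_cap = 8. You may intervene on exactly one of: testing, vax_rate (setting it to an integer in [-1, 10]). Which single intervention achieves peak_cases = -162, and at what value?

set testing = 9

Intervening on testing: with other inputs at their observed values, peak_cases = -3*testing - 135. Solving for -162 gives testing = 9, within [-1, 10].
Intervening on vax_rate: peak_cases = 24*vax_rate + 21. Reaching -162 requires vax_rate = -61/8, not an integer.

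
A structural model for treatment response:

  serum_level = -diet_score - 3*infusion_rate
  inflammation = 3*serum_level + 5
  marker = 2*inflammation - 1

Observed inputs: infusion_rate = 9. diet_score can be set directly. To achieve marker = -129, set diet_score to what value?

diet_score = -4

Substituting into the serum_level equation gives serum_level = -diet_score - 27.
Substituting into the inflammation equation gives inflammation = -3*diet_score - 76.
This gives marker = -6*diet_score - 153.
Solve -6*diet_score - 153 = -129: diet_score = (-129 + 153) / -6 = -4.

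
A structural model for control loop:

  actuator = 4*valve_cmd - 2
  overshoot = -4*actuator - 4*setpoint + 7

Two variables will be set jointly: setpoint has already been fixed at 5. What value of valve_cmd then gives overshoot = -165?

valve_cmd = 10

With setpoint held at 5:
Substituting into the overshoot equation gives overshoot = -16*valve_cmd - 5.
Solve -16*valve_cmd - 5 = -165: valve_cmd = (-165 + 5) / -16 = 10.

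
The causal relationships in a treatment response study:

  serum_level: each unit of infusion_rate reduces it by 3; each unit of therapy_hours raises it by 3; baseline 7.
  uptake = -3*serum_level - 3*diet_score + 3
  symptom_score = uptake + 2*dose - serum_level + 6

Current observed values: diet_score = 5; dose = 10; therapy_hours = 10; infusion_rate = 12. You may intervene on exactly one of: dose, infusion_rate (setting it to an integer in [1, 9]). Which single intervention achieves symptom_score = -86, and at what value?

set infusion_rate = 4

Intervening on dose: symptom_score = 2*dose - 10. Reaching -86 requires dose = -38, outside [1, 9].
Intervening on infusion_rate: with other inputs at their observed values, symptom_score = 12*infusion_rate - 134. Solving for -86 gives infusion_rate = 4, within [1, 9].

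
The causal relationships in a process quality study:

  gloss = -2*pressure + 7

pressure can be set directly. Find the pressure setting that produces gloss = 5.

pressure = 1

Solve -2*pressure + 7 = 5: pressure = (5 - 7) / -2 = 1.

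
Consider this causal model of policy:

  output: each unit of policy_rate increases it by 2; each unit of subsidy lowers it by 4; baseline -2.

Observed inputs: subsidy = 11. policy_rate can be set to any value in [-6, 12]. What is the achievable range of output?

-58 to -22

Substituting into the output equation gives output = 2*policy_rate - 46.
Linear in policy_rate, so extremes are at the endpoints: policy_rate = -6 gives output = -58; policy_rate = 12 gives output = -22.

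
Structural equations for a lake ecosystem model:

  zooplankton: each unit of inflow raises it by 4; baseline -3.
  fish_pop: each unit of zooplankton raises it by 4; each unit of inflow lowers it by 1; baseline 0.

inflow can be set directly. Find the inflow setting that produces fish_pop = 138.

inflow = 10

Substituting into the fish_pop equation gives fish_pop = 15*inflow - 12.
Solve 15*inflow - 12 = 138: inflow = (138 + 12) / 15 = 10.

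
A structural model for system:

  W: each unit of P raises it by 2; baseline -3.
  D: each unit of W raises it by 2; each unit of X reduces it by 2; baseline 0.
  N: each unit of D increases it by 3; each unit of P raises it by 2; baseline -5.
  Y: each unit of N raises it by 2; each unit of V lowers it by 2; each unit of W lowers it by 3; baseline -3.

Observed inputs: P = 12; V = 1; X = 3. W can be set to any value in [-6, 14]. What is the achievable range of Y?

-57 to 123

Intervening on W fixes its value directly, overriding its dependence on P.
Substituting into the D equation gives D = 2*W - 6.
So N = 6*W + 1.
This gives Y = 9*W - 3.
Linear in W, so extremes are at the endpoints: W = -6 gives Y = -57; W = 14 gives Y = 123.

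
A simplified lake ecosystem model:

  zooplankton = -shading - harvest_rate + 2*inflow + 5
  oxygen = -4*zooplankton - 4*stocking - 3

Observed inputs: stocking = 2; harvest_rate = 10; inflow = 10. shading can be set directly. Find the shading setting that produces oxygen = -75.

Substituting into the zooplankton equation gives zooplankton = -shading + 15.
So oxygen = 4*shading - 71.
Solve 4*shading - 71 = -75: shading = (-75 + 71) / 4 = -1.

shading = -1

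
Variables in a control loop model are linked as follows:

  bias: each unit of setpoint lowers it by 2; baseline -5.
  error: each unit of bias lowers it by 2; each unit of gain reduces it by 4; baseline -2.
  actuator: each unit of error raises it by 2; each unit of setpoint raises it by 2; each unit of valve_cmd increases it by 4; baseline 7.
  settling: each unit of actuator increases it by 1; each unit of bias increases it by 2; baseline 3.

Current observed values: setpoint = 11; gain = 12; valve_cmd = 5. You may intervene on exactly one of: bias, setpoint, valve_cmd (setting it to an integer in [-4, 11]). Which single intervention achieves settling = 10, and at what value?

set valve_cmd = 6

Intervening on bias: settling = -2*bias - 48. Reaching 10 requires bias = -29, outside [-4, 11].
Intervening on setpoint: settling = 6*setpoint - 60. Reaching 10 requires setpoint = 35/3, not an integer.
Intervening on valve_cmd: with other inputs at their observed values, settling = 4*valve_cmd - 14. Solving for 10 gives valve_cmd = 6, within [-4, 11].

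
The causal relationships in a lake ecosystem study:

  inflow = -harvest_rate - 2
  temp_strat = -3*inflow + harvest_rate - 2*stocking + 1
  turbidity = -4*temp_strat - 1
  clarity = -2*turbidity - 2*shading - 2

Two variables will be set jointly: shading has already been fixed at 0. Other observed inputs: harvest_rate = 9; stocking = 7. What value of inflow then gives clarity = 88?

inflow = -5

With shading held at 0:
Intervening on inflow fixes its value directly, overriding its dependence on harvest_rate.
Substituting into the temp_strat equation gives temp_strat = -3*inflow - 4.
Substituting into the turbidity equation gives turbidity = 12*inflow + 15.
Substituting into the clarity equation gives clarity = -24*inflow - 32.
Solve -24*inflow - 32 = 88: inflow = (88 + 32) / -24 = -5.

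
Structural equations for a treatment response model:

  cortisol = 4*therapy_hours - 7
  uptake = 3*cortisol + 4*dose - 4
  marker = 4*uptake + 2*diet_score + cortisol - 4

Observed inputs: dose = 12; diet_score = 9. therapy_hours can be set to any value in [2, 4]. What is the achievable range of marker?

Substituting into the uptake equation gives uptake = 12*therapy_hours + 23.
Substituting into the marker equation gives marker = 52*therapy_hours + 99.
Linear in therapy_hours, so extremes are at the endpoints: therapy_hours = 2 gives marker = 203; therapy_hours = 4 gives marker = 307.

203 to 307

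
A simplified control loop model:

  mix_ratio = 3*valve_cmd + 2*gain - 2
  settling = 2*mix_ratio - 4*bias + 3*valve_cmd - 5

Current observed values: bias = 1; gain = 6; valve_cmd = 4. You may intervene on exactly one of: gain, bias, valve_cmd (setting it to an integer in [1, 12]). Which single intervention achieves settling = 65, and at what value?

Intervening on gain: settling = 4*gain + 23. Reaching 65 requires gain = 21/2, not an integer.
Intervening on bias: settling = -4*bias + 51. Reaching 65 requires bias = -7/2, not an integer.
Intervening on valve_cmd: with other inputs at their observed values, settling = 9*valve_cmd + 11. Solving for 65 gives valve_cmd = 6, within [1, 12].

set valve_cmd = 6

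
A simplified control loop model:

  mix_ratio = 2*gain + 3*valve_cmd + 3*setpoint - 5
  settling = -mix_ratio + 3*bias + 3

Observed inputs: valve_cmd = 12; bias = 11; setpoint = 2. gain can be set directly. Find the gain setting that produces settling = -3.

gain = 1

Substituting into the mix_ratio equation gives mix_ratio = 2*gain + 37.
Substituting into the settling equation gives settling = -2*gain - 1.
Solve -2*gain - 1 = -3: gain = (-3 + 1) / -2 = 1.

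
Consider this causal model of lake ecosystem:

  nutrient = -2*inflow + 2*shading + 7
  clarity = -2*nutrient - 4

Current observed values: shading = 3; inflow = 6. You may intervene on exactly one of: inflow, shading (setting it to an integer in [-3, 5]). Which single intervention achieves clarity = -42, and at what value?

Intervening on inflow: with other inputs at their observed values, clarity = 4*inflow - 30. Solving for -42 gives inflow = -3, within [-3, 5].
Intervening on shading: clarity = -4*shading + 6. Reaching -42 requires shading = 12, outside [-3, 5].

set inflow = -3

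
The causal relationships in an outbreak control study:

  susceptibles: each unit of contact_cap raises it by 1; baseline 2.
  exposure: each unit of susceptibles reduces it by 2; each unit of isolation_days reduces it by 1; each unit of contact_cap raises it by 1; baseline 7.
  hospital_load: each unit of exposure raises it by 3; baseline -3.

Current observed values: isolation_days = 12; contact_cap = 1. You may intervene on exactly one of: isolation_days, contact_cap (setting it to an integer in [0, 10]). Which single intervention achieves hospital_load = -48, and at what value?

set contact_cap = 6

Intervening on isolation_days: hospital_load = -3*isolation_days + 3. Reaching -48 requires isolation_days = 17, outside [0, 10].
Intervening on contact_cap: with other inputs at their observed values, hospital_load = -3*contact_cap - 30. Solving for -48 gives contact_cap = 6, within [0, 10].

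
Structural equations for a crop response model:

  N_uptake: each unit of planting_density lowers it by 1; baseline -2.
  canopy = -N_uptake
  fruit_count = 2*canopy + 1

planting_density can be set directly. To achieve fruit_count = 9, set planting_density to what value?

planting_density = 2

Substituting into the canopy equation gives canopy = planting_density + 2.
Substituting into the fruit_count equation gives fruit_count = 2*planting_density + 5.
Solve 2*planting_density + 5 = 9: planting_density = (9 - 5) / 2 = 2.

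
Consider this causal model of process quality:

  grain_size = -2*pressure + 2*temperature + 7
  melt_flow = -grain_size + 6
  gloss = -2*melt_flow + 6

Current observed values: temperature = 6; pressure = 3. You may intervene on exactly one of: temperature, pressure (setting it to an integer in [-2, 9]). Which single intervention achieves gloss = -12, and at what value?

set temperature = -2

Intervening on temperature: with other inputs at their observed values, gloss = 4*temperature - 4. Solving for -12 gives temperature = -2, within [-2, 9].
Intervening on pressure: gloss = -4*pressure + 32. Reaching -12 requires pressure = 11, outside [-2, 9].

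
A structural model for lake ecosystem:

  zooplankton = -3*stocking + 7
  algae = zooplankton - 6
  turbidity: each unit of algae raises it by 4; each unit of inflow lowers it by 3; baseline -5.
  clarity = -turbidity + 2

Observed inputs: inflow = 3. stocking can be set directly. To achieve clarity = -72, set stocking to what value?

stocking = -7

Substituting into the algae equation gives algae = -3*stocking + 1.
Substituting into the turbidity equation gives turbidity = -12*stocking - 10.
So clarity = 12*stocking + 12.
Solve 12*stocking + 12 = -72: stocking = (-72 - 12) / 12 = -7.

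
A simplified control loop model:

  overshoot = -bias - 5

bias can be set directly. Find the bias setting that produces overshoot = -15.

bias = 10

Solve -bias - 5 = -15: bias = (-15 + 5) / -1 = 10.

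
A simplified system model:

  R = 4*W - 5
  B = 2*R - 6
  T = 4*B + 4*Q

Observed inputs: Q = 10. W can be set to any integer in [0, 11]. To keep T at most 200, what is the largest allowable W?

Substituting into the B equation gives B = 8*W - 16.
Substituting into the T equation gives T = 32*W - 24.
Require 32*W - 24 ≤ 200, so W ≤ 7.
The largest integer in [0, 11] satisfying this is 7.

W = 7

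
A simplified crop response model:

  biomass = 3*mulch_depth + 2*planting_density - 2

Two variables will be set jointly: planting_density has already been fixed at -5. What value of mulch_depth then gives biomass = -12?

With planting_density held at -5:
Substituting into the biomass equation gives biomass = 3*mulch_depth - 12.
Solve 3*mulch_depth - 12 = -12: mulch_depth = (-12 + 12) / 3 = 0.

mulch_depth = 0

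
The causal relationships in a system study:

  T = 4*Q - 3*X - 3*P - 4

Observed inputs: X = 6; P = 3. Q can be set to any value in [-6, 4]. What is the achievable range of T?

Substituting into the T equation gives T = 4*Q - 31.
Linear in Q, so extremes are at the endpoints: Q = -6 gives T = -55; Q = 4 gives T = -15.

-55 to -15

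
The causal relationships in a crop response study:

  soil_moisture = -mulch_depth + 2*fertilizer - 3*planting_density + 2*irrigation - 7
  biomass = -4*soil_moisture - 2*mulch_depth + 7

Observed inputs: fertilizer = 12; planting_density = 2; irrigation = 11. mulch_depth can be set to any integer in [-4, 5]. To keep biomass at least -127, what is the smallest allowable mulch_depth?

mulch_depth = -1

Substituting into the soil_moisture equation gives soil_moisture = -mulch_depth + 33.
biomass becomes 2*mulch_depth - 125.
Require 2*mulch_depth - 125 ≥ -127, so mulch_depth ≥ -1.
The smallest integer in [-4, 5] satisfying this is -1.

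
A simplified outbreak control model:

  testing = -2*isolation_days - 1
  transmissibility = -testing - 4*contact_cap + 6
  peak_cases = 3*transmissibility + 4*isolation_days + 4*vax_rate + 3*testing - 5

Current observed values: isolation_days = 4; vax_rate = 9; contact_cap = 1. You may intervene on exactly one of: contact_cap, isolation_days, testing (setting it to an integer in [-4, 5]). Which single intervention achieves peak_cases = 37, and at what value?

set isolation_days = 0

Intervening on contact_cap: peak_cases = -12*contact_cap + 65. Reaching 37 requires contact_cap = 7/3, not an integer.
Intervening on isolation_days: with other inputs at their observed values, peak_cases = 4*isolation_days + 37. Solving for 37 gives isolation_days = 0, within [-4, 5].
Intervening on testing: the paths from testing to peak_cases cancel (net effect zero), leaving peak_cases = 53; 37 is unreachable this way.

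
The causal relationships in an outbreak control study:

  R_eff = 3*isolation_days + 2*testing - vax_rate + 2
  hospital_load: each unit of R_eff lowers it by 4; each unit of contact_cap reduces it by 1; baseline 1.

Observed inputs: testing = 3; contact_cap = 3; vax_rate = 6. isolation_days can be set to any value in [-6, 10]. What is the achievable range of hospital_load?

-130 to 62

Substituting into the R_eff equation gives R_eff = 3*isolation_days + 2.
Substituting into the hospital_load equation gives hospital_load = -12*isolation_days - 10.
Linear in isolation_days, so extremes are at the endpoints: isolation_days = -6 gives hospital_load = 62; isolation_days = 10 gives hospital_load = -130.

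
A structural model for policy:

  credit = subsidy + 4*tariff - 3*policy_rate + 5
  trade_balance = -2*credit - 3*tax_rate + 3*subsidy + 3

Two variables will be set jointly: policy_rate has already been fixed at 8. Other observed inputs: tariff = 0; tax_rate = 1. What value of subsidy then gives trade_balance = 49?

With policy_rate held at 8:
Substituting into the credit equation gives credit = subsidy - 19.
So trade_balance = subsidy + 38.
Solve subsidy + 38 = 49: subsidy = (49 - 38) / 1 = 11.

subsidy = 11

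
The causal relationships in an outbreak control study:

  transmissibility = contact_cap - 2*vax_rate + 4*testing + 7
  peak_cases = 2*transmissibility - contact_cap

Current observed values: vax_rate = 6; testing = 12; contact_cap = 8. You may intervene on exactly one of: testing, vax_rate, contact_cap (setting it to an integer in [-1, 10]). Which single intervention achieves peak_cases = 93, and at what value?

Intervening on testing: peak_cases = 8*testing - 2. Reaching 93 requires testing = 95/8, not an integer.
Intervening on vax_rate: peak_cases = -4*vax_rate + 118. Reaching 93 requires vax_rate = 25/4, not an integer.
Intervening on contact_cap: with other inputs at their observed values, peak_cases = contact_cap + 86. Solving for 93 gives contact_cap = 7, within [-1, 10].

set contact_cap = 7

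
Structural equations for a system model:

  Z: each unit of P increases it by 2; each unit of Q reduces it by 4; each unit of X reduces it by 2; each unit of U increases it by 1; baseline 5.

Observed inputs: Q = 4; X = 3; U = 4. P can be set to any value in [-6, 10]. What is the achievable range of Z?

-25 to 7

Substituting into the Z equation gives Z = 2*P - 13.
Linear in P, so extremes are at the endpoints: P = -6 gives Z = -25; P = 10 gives Z = 7.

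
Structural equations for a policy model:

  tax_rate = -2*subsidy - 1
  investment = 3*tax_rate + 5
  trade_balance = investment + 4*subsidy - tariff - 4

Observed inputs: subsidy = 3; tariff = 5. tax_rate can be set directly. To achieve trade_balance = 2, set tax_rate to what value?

Intervening on tax_rate fixes its value directly, overriding its dependence on subsidy.
Substituting into the trade_balance equation gives trade_balance = 3*tax_rate + 8.
Solve 3*tax_rate + 8 = 2: tax_rate = (2 - 8) / 3 = -2.

tax_rate = -2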